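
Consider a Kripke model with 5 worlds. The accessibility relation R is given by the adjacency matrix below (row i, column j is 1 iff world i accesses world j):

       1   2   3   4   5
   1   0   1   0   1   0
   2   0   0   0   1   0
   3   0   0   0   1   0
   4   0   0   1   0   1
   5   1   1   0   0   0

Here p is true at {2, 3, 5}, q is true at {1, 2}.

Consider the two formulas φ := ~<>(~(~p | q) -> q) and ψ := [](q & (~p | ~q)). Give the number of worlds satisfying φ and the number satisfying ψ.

1 and 0

For ~<>(~(~p | q) -> q):
1: <>(~(~p | q) -> q) is T. ✗
2: <>(~(~p | q) -> q) is T. ✗
3: <>(~(~p | q) -> q) is T. ✗
4: <>(~(~p | q) -> q) is F. ✓
5: <>(~(~p | q) -> q) is T. ✗
— 1 world.
For [](q & (~p | ~q)):
1: successors {2, 4}; q & (~p | ~q) there: 2:F, 4:F. ✗
2: successors {4}; q & (~p | ~q) there: 4:F. ✗
3: successors {4}; q & (~p | ~q) there: 4:F. ✗
4: successors {3, 5}; q & (~p | ~q) there: 3:F, 5:F. ✗
5: successors {1, 2}; q & (~p | ~q) there: 1:T, 2:F. ✗
— 0 worlds.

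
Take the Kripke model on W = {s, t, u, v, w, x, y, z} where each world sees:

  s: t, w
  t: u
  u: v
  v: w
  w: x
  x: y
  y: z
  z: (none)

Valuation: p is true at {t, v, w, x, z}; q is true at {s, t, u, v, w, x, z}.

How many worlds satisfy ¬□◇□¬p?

5

s: □◇□¬p is F. ✓
t: □◇□¬p is F. ✓
u: □◇□¬p is F. ✓
v: □◇□¬p is T. ✗
w: □◇□¬p is F. ✓
x: □◇□¬p is T. ✗
y: □◇□¬p is F. ✓
z: □◇□¬p is T. ✗
Satisfying worlds: {s, t, u, w, y}.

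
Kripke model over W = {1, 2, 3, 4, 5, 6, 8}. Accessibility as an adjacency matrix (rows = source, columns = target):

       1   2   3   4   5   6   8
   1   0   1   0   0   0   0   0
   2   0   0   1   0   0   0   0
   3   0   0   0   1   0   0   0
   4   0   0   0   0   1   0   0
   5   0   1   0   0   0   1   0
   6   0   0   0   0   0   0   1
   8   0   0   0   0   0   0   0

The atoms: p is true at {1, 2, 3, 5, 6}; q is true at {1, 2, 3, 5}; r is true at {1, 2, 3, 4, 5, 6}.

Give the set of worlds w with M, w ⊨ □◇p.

{1, 3, 4, 8}

1: successors {2}; ◇p there: 2:T. ✓
2: successors {3}; ◇p there: 3:F. ✗
3: successors {4}; ◇p there: 4:T. ✓
4: successors {5}; ◇p there: 5:T. ✓
5: successors {2, 6}; ◇p there: 2:T, 6:F. ✗
6: successors {8}; ◇p there: 8:F. ✗
8: no successors, so □◇p holds vacuously. ✓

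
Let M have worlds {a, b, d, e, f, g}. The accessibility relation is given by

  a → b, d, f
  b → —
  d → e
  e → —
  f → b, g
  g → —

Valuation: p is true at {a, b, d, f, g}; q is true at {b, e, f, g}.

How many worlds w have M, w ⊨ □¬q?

3

a: successors {b, d, f}; ¬q there: b:F, d:T, f:F. ✗
b: no successors, so □¬q holds vacuously. ✓
d: successors {e}; ¬q there: e:F. ✗
e: no successors, so □¬q holds vacuously. ✓
f: successors {b, g}; ¬q there: b:F, g:F. ✗
g: no successors, so □¬q holds vacuously. ✓
Satisfying worlds: {b, e, g}.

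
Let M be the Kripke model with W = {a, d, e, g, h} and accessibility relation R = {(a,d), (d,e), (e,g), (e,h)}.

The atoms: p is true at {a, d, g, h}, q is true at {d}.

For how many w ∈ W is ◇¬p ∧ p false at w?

4

a: ◇¬p is F, p is T. ✗
d: ◇¬p is T, p is T. ✓
e: ◇¬p is F, p is F. ✗
g: ◇¬p is F, p is T. ✗
h: ◇¬p is F, p is T. ✗
Satisfying worlds: {d}.
So ◇¬p ∧ p fails at the other 4 worlds.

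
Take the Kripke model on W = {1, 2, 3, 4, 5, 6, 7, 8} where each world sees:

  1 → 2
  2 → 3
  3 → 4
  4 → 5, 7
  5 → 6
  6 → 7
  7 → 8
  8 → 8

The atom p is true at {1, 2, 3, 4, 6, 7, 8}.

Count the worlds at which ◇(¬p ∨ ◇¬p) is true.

2

1: successors {2}; ¬p ∨ ◇¬p there: 2:F. ✗
2: successors {3}; ¬p ∨ ◇¬p there: 3:F. ✗
3: successors {4}; ¬p ∨ ◇¬p there: 4:T. ✓
4: successors {5, 7}; ¬p ∨ ◇¬p there: 5:T, 7:F. ✓
5: successors {6}; ¬p ∨ ◇¬p there: 6:F. ✗
6: successors {7}; ¬p ∨ ◇¬p there: 7:F. ✗
7: successors {8}; ¬p ∨ ◇¬p there: 8:F. ✗
8: successors {8}; ¬p ∨ ◇¬p there: 8:F. ✗
Satisfying worlds: {3, 4}.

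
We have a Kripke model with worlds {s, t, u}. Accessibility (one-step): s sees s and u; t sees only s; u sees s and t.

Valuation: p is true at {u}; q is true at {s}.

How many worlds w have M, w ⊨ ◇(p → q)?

3

s: successors {s, u}; p → q there: s:T, u:F. ✓
t: successors {s}; p → q there: s:T. ✓
u: successors {s, t}; p → q there: s:T, t:T. ✓
Satisfying worlds: {s, t, u}.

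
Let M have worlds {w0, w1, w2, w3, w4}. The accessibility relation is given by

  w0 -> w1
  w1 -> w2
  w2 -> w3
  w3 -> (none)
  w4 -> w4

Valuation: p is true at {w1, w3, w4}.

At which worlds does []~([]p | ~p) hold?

w0: successors {w1}; ~([]p | ~p) there: w1:T. ✓
w1: successors {w2}; ~([]p | ~p) there: w2:F. ✗
w2: successors {w3}; ~([]p | ~p) there: w3:F. ✗
w3: no successors, so []~([]p | ~p) holds vacuously. ✓
w4: successors {w4}; ~([]p | ~p) there: w4:F. ✗

{w0, w3}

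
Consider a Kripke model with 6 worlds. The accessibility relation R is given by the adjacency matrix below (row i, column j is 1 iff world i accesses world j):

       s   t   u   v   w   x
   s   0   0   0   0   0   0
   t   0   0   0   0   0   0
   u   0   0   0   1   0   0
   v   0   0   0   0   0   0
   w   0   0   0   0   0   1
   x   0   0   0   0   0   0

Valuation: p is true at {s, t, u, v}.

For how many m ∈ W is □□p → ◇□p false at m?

s: □□p is T, ◇□p is F. ✗
t: □□p is T, ◇□p is F. ✗
u: □□p is T, ◇□p is T. ✓
v: □□p is T, ◇□p is F. ✗
w: □□p is T, ◇□p is T. ✓
x: □□p is T, ◇□p is F. ✗
Satisfying worlds: {u, w}.
So □□p → ◇□p fails at the other 4 worlds.

4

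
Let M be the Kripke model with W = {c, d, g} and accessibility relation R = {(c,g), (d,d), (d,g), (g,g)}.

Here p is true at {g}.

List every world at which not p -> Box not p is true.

c: not p is T, Box not p is F. ✗
d: not p is T, Box not p is F. ✗
g: not p is F, Box not p is F. ✓

{g}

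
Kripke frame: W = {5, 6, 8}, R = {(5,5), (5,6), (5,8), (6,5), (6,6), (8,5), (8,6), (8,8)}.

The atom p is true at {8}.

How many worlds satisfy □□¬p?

0

5: successors {5, 6, 8}; □¬p there: 5:F, 6:T, 8:F. ✗
6: successors {5, 6}; □¬p there: 5:F, 6:T. ✗
8: successors {5, 6, 8}; □¬p there: 5:F, 6:T, 8:F. ✗
Satisfying worlds: ∅.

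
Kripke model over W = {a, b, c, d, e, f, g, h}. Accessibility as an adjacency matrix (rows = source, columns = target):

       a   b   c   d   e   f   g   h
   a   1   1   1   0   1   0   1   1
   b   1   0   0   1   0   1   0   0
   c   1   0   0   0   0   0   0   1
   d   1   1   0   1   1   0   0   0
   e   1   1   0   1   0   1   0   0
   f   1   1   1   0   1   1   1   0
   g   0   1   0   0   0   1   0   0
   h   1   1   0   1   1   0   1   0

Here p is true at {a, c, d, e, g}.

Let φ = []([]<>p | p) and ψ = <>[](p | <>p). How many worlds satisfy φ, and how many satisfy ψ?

2 and 8

For []([]<>p | p):
a: successors {a, b, c, e, g, h}; []<>p | p there: a:T, b:T, c:T, e:T, g:T, h:F. ✗
b: successors {a, d, f}; []<>p | p there: a:T, d:T, f:F. ✗
c: successors {a, h}; []<>p | p there: a:T, h:F. ✗
d: successors {a, b, d, e}; []<>p | p there: a:T, b:T, d:T, e:T. ✓
e: successors {a, b, d, f}; []<>p | p there: a:T, b:T, d:T, f:F. ✗
f: successors {a, b, c, e, f, g}; []<>p | p there: a:T, b:T, c:T, e:T, f:F, g:T. ✗
g: successors {b, f}; []<>p | p there: b:T, f:F. ✗
h: successors {a, b, d, e, g}; []<>p | p there: a:T, b:T, d:T, e:T, g:T. ✓
— 2 worlds.
For <>[](p | <>p):
a: successors {a, b, c, e, g, h}; [](p | <>p) there: a:T, b:T, c:T, e:T, g:T, h:T. ✓
b: successors {a, d, f}; [](p | <>p) there: a:T, d:T, f:T. ✓
c: successors {a, h}; [](p | <>p) there: a:T, h:T. ✓
d: successors {a, b, d, e}; [](p | <>p) there: a:T, b:T, d:T, e:T. ✓
e: successors {a, b, d, f}; [](p | <>p) there: a:T, b:T, d:T, f:T. ✓
f: successors {a, b, c, e, f, g}; [](p | <>p) there: a:T, b:T, c:T, e:T, f:T, g:T. ✓
g: successors {b, f}; [](p | <>p) there: b:T, f:T. ✓
h: successors {a, b, d, e, g}; [](p | <>p) there: a:T, b:T, d:T, e:T, g:T. ✓
— 8 worlds.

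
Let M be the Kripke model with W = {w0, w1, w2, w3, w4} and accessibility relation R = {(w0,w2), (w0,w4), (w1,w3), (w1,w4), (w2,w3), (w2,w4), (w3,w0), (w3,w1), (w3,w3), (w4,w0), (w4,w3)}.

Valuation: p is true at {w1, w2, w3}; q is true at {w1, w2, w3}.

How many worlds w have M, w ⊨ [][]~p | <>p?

5

w0: [][]~p is F, <>p is T. ✓
w1: [][]~p is F, <>p is T. ✓
w2: [][]~p is F, <>p is T. ✓
w3: [][]~p is F, <>p is T. ✓
w4: [][]~p is F, <>p is T. ✓
Satisfying worlds: {w0, w1, w2, w3, w4}.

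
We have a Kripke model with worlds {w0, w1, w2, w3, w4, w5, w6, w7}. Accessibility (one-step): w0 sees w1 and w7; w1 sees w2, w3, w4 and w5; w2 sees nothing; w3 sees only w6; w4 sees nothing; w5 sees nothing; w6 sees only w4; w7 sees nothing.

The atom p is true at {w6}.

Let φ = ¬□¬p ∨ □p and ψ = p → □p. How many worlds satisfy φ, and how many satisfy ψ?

For ¬□¬p ∨ □p:
w0: ¬□¬p is F, □p is F. ✗
w1: ¬□¬p is F, □p is F. ✗
w2: ¬□¬p is F, □p is T. ✓
w3: ¬□¬p is T, □p is T. ✓
w4: ¬□¬p is F, □p is T. ✓
w5: ¬□¬p is F, □p is T. ✓
w6: ¬□¬p is F, □p is F. ✗
w7: ¬□¬p is F, □p is T. ✓
— 5 worlds.
For p → □p:
w0: p is F, □p is F. ✓
w1: p is F, □p is F. ✓
w2: p is F, □p is T. ✓
w3: p is F, □p is T. ✓
w4: p is F, □p is T. ✓
w5: p is F, □p is T. ✓
w6: p is T, □p is F. ✗
w7: p is F, □p is T. ✓
— 7 worlds.

5 and 7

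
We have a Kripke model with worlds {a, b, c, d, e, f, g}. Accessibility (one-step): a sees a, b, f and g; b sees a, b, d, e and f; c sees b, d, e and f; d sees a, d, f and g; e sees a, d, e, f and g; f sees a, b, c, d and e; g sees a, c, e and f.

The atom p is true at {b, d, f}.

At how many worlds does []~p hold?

0

a: successors {a, b, f, g}; ~p there: a:T, b:F, f:F, g:T. ✗
b: successors {a, b, d, e, f}; ~p there: a:T, b:F, d:F, e:T, f:F. ✗
c: successors {b, d, e, f}; ~p there: b:F, d:F, e:T, f:F. ✗
d: successors {a, d, f, g}; ~p there: a:T, d:F, f:F, g:T. ✗
e: successors {a, d, e, f, g}; ~p there: a:T, d:F, e:T, f:F, g:T. ✗
f: successors {a, b, c, d, e}; ~p there: a:T, b:F, c:T, d:F, e:T. ✗
g: successors {a, c, e, f}; ~p there: a:T, c:T, e:T, f:F. ✗
Satisfying worlds: ∅.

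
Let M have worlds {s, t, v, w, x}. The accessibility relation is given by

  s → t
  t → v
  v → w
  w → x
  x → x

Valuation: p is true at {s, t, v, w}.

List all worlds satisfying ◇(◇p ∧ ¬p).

∅

s: successors {t}; ◇p ∧ ¬p there: t:F. ✗
t: successors {v}; ◇p ∧ ¬p there: v:F. ✗
v: successors {w}; ◇p ∧ ¬p there: w:F. ✗
w: successors {x}; ◇p ∧ ¬p there: x:F. ✗
x: successors {x}; ◇p ∧ ¬p there: x:F. ✗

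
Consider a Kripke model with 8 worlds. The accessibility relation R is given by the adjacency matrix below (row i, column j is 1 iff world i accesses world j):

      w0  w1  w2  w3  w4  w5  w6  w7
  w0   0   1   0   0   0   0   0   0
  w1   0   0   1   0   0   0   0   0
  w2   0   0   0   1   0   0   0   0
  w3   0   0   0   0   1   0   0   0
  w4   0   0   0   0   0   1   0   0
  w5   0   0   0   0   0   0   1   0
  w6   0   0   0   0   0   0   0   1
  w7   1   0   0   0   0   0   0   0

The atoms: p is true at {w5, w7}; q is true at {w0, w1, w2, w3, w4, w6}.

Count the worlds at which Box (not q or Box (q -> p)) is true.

w0: successors {w1}; not q or Box (q -> p) there: w1:F. ✗
w1: successors {w2}; not q or Box (q -> p) there: w2:F. ✗
w2: successors {w3}; not q or Box (q -> p) there: w3:F. ✗
w3: successors {w4}; not q or Box (q -> p) there: w4:T. ✓
w4: successors {w5}; not q or Box (q -> p) there: w5:T. ✓
w5: successors {w6}; not q or Box (q -> p) there: w6:T. ✓
w6: successors {w7}; not q or Box (q -> p) there: w7:T. ✓
w7: successors {w0}; not q or Box (q -> p) there: w0:F. ✗
Satisfying worlds: {w3, w4, w5, w6}.

4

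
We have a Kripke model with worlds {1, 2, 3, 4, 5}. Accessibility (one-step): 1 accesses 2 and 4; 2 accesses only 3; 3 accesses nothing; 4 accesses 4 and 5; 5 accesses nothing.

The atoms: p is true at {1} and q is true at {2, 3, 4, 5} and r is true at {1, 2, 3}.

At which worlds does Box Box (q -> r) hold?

1: successors {2, 4}; Box (q -> r) there: 2:T, 4:F. ✗
2: successors {3}; Box (q -> r) there: 3:T. ✓
3: no successors, so Box Box (q -> r) holds vacuously. ✓
4: successors {4, 5}; Box (q -> r) there: 4:F, 5:T. ✗
5: no successors, so Box Box (q -> r) holds vacuously. ✓

{2, 3, 5}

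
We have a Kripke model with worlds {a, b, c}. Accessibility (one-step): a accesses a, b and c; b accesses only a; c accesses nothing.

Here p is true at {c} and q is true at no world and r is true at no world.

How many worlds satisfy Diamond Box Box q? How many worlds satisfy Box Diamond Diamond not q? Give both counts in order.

1 and 2

For Diamond Box Box q:
a: successors {a, b, c}; Box Box q there: a:F, b:F, c:T. ✓
b: successors {a}; Box Box q there: a:F. ✗
c: no successors, so Diamond Box Box q fails. ✗
— 1 world.
For Box Diamond Diamond not q:
a: successors {a, b, c}; Diamond Diamond not q there: a:T, b:T, c:F. ✗
b: successors {a}; Diamond Diamond not q there: a:T. ✓
c: no successors, so Box Diamond Diamond not q holds vacuously. ✓
— 2 worlds.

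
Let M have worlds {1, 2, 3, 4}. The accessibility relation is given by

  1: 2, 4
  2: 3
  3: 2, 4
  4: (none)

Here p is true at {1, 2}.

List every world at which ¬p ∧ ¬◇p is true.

1: ¬p is F, ¬◇p is F. ✗
2: ¬p is F, ¬◇p is T. ✗
3: ¬p is T, ¬◇p is F. ✗
4: ¬p is T, ¬◇p is T. ✓

{4}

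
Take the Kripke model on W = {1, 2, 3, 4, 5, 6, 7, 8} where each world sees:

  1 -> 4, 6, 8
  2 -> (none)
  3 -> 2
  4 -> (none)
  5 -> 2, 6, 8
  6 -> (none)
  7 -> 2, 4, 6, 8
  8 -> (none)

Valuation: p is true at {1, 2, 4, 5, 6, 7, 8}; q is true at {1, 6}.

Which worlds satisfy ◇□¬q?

1: successors {4, 6, 8}; □¬q there: 4:T, 6:T, 8:T. ✓
2: no successors, so ◇□¬q fails. ✗
3: successors {2}; □¬q there: 2:T. ✓
4: no successors, so ◇□¬q fails. ✗
5: successors {2, 6, 8}; □¬q there: 2:T, 6:T, 8:T. ✓
6: no successors, so ◇□¬q fails. ✗
7: successors {2, 4, 6, 8}; □¬q there: 2:T, 4:T, 6:T, 8:T. ✓
8: no successors, so ◇□¬q fails. ✗

{1, 3, 5, 7}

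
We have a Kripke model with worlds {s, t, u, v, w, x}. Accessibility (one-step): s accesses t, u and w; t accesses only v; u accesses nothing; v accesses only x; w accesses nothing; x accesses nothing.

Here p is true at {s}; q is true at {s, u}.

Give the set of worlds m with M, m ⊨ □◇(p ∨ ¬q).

{t, u, w, x}

s: successors {t, u, w}; ◇(p ∨ ¬q) there: t:T, u:F, w:F. ✗
t: successors {v}; ◇(p ∨ ¬q) there: v:T. ✓
u: no successors, so □◇(p ∨ ¬q) holds vacuously. ✓
v: successors {x}; ◇(p ∨ ¬q) there: x:F. ✗
w: no successors, so □◇(p ∨ ¬q) holds vacuously. ✓
x: no successors, so □◇(p ∨ ¬q) holds vacuously. ✓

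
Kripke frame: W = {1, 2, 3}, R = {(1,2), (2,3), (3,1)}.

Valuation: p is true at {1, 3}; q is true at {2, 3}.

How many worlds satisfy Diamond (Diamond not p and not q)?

1

1: successors {2}; Diamond not p and not q there: 2:F. ✗
2: successors {3}; Diamond not p and not q there: 3:F. ✗
3: successors {1}; Diamond not p and not q there: 1:T. ✓
Satisfying worlds: {3}.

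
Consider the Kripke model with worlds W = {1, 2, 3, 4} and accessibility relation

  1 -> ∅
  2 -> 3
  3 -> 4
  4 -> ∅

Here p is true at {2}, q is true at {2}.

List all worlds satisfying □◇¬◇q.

1: no successors, so □◇¬◇q holds vacuously. ✓
2: successors {3}; ◇¬◇q there: 3:T. ✓
3: successors {4}; ◇¬◇q there: 4:F. ✗
4: no successors, so □◇¬◇q holds vacuously. ✓

{1, 2, 4}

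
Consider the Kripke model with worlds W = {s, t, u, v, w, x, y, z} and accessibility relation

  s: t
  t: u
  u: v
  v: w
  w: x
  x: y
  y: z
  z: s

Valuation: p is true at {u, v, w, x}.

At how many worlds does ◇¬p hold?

s: successors {t}; ¬p there: t:T. ✓
t: successors {u}; ¬p there: u:F. ✗
u: successors {v}; ¬p there: v:F. ✗
v: successors {w}; ¬p there: w:F. ✗
w: successors {x}; ¬p there: x:F. ✗
x: successors {y}; ¬p there: y:T. ✓
y: successors {z}; ¬p there: z:T. ✓
z: successors {s}; ¬p there: s:T. ✓
Satisfying worlds: {s, x, y, z}.

4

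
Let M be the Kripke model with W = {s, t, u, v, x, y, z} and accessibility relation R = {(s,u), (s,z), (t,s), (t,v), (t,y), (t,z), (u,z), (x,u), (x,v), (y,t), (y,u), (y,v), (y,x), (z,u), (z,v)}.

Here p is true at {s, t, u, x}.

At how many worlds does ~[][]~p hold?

s: [][]~p is F. ✓
t: [][]~p is F. ✓
u: [][]~p is F. ✓
v: [][]~p is T. ✗
x: [][]~p is T. ✗
y: [][]~p is F. ✓
z: [][]~p is T. ✗
Satisfying worlds: {s, t, u, y}.

4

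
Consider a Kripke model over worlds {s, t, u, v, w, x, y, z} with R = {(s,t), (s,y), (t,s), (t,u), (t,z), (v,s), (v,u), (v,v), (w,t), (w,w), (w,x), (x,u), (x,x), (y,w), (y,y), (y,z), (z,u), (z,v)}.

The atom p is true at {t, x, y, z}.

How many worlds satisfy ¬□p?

s: □p is T. ✗
t: □p is F. ✓
u: □p is T. ✗
v: □p is F. ✓
w: □p is F. ✓
x: □p is F. ✓
y: □p is F. ✓
z: □p is F. ✓
Satisfying worlds: {t, v, w, x, y, z}.

6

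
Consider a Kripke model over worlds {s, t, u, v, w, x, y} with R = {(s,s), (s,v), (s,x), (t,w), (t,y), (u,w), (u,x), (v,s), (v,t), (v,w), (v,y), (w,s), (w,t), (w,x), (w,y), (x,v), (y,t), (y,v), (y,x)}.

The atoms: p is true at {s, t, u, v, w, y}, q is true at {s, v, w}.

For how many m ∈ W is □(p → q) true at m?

3

s: successors {s, v, x}; p → q there: s:T, v:T, x:T. ✓
t: successors {w, y}; p → q there: w:T, y:F. ✗
u: successors {w, x}; p → q there: w:T, x:T. ✓
v: successors {s, t, w, y}; p → q there: s:T, t:F, w:T, y:F. ✗
w: successors {s, t, x, y}; p → q there: s:T, t:F, x:T, y:F. ✗
x: successors {v}; p → q there: v:T. ✓
y: successors {t, v, x}; p → q there: t:F, v:T, x:T. ✗
Satisfying worlds: {s, u, x}.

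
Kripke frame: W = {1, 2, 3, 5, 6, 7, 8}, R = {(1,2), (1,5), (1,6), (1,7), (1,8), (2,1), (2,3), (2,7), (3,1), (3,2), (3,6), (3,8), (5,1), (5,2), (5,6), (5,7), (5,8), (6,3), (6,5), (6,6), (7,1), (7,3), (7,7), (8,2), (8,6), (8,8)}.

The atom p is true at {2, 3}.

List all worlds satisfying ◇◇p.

{1, 2, 3, 5, 6, 7, 8}

1: successors {2, 5, 6, 7, 8}; ◇p there: 2:T, 5:T, 6:T, 7:T, 8:T. ✓
2: successors {1, 3, 7}; ◇p there: 1:T, 3:T, 7:T. ✓
3: successors {1, 2, 6, 8}; ◇p there: 1:T, 2:T, 6:T, 8:T. ✓
5: successors {1, 2, 6, 7, 8}; ◇p there: 1:T, 2:T, 6:T, 7:T, 8:T. ✓
6: successors {3, 5, 6}; ◇p there: 3:T, 5:T, 6:T. ✓
7: successors {1, 3, 7}; ◇p there: 1:T, 3:T, 7:T. ✓
8: successors {2, 6, 8}; ◇p there: 2:T, 6:T, 8:T. ✓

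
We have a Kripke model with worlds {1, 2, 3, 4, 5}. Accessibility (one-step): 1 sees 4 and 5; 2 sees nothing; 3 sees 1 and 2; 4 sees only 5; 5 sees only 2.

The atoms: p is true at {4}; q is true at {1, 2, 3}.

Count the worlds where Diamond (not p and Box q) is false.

1: successors {4, 5}; not p and Box q there: 4:F, 5:T. ✓
2: no successors, so Diamond (not p and Box q) fails. ✗
3: successors {1, 2}; not p and Box q there: 1:F, 2:T. ✓
4: successors {5}; not p and Box q there: 5:T. ✓
5: successors {2}; not p and Box q there: 2:T. ✓
Satisfying worlds: {1, 3, 4, 5}.
So Diamond (not p and Box q) fails at the other 1 world.

1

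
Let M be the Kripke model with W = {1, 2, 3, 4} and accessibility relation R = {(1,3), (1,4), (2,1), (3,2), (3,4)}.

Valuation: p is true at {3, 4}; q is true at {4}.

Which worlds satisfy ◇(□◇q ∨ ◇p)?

{1, 2, 3}

1: successors {3, 4}; □◇q ∨ ◇p there: 3:T, 4:T. ✓
2: successors {1}; □◇q ∨ ◇p there: 1:T. ✓
3: successors {2, 4}; □◇q ∨ ◇p there: 2:T, 4:T. ✓
4: no successors, so ◇(□◇q ∨ ◇p) fails. ✗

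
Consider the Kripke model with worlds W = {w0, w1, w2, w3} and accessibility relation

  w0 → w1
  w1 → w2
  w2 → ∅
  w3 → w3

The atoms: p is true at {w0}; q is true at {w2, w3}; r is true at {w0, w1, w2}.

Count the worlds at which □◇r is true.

w0: successors {w1}; ◇r there: w1:T. ✓
w1: successors {w2}; ◇r there: w2:F. ✗
w2: no successors, so □◇r holds vacuously. ✓
w3: successors {w3}; ◇r there: w3:F. ✗
Satisfying worlds: {w0, w2}.

2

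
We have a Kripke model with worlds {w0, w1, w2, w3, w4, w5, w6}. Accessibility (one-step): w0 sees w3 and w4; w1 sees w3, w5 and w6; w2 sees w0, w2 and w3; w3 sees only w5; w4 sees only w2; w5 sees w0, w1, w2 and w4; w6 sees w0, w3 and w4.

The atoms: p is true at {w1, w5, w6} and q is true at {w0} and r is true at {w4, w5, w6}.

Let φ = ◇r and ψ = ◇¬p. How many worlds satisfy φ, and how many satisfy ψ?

For ◇r:
w0: successors {w3, w4}; r there: w3:F, w4:T. ✓
w1: successors {w3, w5, w6}; r there: w3:F, w5:T, w6:T. ✓
w2: successors {w0, w2, w3}; r there: w0:F, w2:F, w3:F. ✗
w3: successors {w5}; r there: w5:T. ✓
w4: successors {w2}; r there: w2:F. ✗
w5: successors {w0, w1, w2, w4}; r there: w0:F, w1:F, w2:F, w4:T. ✓
w6: successors {w0, w3, w4}; r there: w0:F, w3:F, w4:T. ✓
— 5 worlds.
For ◇¬p:
w0: successors {w3, w4}; ¬p there: w3:T, w4:T. ✓
w1: successors {w3, w5, w6}; ¬p there: w3:T, w5:F, w6:F. ✓
w2: successors {w0, w2, w3}; ¬p there: w0:T, w2:T, w3:T. ✓
w3: successors {w5}; ¬p there: w5:F. ✗
w4: successors {w2}; ¬p there: w2:T. ✓
w5: successors {w0, w1, w2, w4}; ¬p there: w0:T, w1:F, w2:T, w4:T. ✓
w6: successors {w0, w3, w4}; ¬p there: w0:T, w3:T, w4:T. ✓
— 6 worlds.

5 and 6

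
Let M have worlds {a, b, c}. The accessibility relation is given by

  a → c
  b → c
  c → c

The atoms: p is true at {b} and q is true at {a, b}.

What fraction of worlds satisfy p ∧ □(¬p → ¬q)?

a: p is F, □(¬p → ¬q) is T. ✗
b: p is T, □(¬p → ¬q) is T. ✓
c: p is F, □(¬p → ¬q) is T. ✗
That's 1 of 3 worlds, so 1/3.

1/3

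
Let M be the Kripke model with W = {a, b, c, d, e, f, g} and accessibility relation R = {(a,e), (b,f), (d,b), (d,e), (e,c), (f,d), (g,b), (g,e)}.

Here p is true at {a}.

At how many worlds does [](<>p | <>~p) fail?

1

a: successors {e}; <>p | <>~p there: e:T. ✓
b: successors {f}; <>p | <>~p there: f:T. ✓
c: no successors, so [](<>p | <>~p) holds vacuously. ✓
d: successors {b, e}; <>p | <>~p there: b:T, e:T. ✓
e: successors {c}; <>p | <>~p there: c:F. ✗
f: successors {d}; <>p | <>~p there: d:T. ✓
g: successors {b, e}; <>p | <>~p there: b:T, e:T. ✓
Satisfying worlds: {a, b, c, d, f, g}.
So [](<>p | <>~p) fails at the other 1 world.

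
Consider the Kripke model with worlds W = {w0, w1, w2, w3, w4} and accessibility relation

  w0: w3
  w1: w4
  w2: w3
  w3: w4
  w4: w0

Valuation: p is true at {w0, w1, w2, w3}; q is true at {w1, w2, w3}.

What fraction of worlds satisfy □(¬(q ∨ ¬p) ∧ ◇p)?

1/5

w0: successors {w3}; ¬(q ∨ ¬p) ∧ ◇p there: w3:F. ✗
w1: successors {w4}; ¬(q ∨ ¬p) ∧ ◇p there: w4:F. ✗
w2: successors {w3}; ¬(q ∨ ¬p) ∧ ◇p there: w3:F. ✗
w3: successors {w4}; ¬(q ∨ ¬p) ∧ ◇p there: w4:F. ✗
w4: successors {w0}; ¬(q ∨ ¬p) ∧ ◇p there: w0:T. ✓
That's 1 of 5 worlds, so 1/5.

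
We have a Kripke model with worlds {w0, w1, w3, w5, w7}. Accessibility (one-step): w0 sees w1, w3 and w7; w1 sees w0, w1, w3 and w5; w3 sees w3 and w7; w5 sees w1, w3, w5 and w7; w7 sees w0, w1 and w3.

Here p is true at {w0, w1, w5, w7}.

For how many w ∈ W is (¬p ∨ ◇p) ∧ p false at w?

w0: ¬p ∨ ◇p is T, p is T. ✓
w1: ¬p ∨ ◇p is T, p is T. ✓
w3: ¬p ∨ ◇p is T, p is F. ✗
w5: ¬p ∨ ◇p is T, p is T. ✓
w7: ¬p ∨ ◇p is T, p is T. ✓
Satisfying worlds: {w0, w1, w5, w7}.
So (¬p ∨ ◇p) ∧ p fails at the other 1 world.

1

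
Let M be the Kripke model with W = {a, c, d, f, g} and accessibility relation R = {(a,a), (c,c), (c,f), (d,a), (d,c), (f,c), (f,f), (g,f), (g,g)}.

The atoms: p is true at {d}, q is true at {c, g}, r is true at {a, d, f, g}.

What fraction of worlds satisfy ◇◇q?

a: successors {a}; ◇q there: a:F. ✗
c: successors {c, f}; ◇q there: c:T, f:T. ✓
d: successors {a, c}; ◇q there: a:F, c:T. ✓
f: successors {c, f}; ◇q there: c:T, f:T. ✓
g: successors {f, g}; ◇q there: f:T, g:T. ✓
That's 4 of 5 worlds, so 4/5.

4/5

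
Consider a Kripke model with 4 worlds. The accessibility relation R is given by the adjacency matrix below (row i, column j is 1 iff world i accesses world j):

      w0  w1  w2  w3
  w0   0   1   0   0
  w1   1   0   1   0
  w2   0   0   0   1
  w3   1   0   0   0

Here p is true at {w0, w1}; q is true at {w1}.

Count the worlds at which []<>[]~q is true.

3

w0: successors {w1}; <>[]~q there: w1:T. ✓
w1: successors {w0, w2}; <>[]~q there: w0:T, w2:T. ✓
w2: successors {w3}; <>[]~q there: w3:F. ✗
w3: successors {w0}; <>[]~q there: w0:T. ✓
Satisfying worlds: {w0, w1, w3}.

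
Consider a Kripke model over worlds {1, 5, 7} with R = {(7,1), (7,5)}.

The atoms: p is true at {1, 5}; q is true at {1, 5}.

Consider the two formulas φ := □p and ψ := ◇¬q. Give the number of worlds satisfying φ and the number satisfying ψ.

For □p:
1: no successors, so □p holds vacuously. ✓
5: no successors, so □p holds vacuously. ✓
7: successors {1, 5}; p there: 1:T, 5:T. ✓
— 3 worlds.
For ◇¬q:
1: no successors, so ◇¬q fails. ✗
5: no successors, so ◇¬q fails. ✗
7: successors {1, 5}; ¬q there: 1:F, 5:F. ✗
— 0 worlds.

3 and 0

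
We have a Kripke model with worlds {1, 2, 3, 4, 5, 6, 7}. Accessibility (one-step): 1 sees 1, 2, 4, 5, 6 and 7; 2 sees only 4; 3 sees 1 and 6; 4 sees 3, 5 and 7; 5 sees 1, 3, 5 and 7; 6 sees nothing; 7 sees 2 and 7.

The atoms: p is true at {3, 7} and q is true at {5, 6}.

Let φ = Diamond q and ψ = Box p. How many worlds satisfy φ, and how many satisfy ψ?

For Diamond q:
1: successors {1, 2, 4, 5, 6, 7}; q there: 1:F, 2:F, 4:F, 5:T, 6:T, 7:F. ✓
2: successors {4}; q there: 4:F. ✗
3: successors {1, 6}; q there: 1:F, 6:T. ✓
4: successors {3, 5, 7}; q there: 3:F, 5:T, 7:F. ✓
5: successors {1, 3, 5, 7}; q there: 1:F, 3:F, 5:T, 7:F. ✓
6: no successors, so Diamond q fails. ✗
7: successors {2, 7}; q there: 2:F, 7:F. ✗
— 4 worlds.
For Box p:
1: successors {1, 2, 4, 5, 6, 7}; p there: 1:F, 2:F, 4:F, 5:F, 6:F, 7:T. ✗
2: successors {4}; p there: 4:F. ✗
3: successors {1, 6}; p there: 1:F, 6:F. ✗
4: successors {3, 5, 7}; p there: 3:T, 5:F, 7:T. ✗
5: successors {1, 3, 5, 7}; p there: 1:F, 3:T, 5:F, 7:T. ✗
6: no successors, so Box p holds vacuously. ✓
7: successors {2, 7}; p there: 2:F, 7:T. ✗
— 1 world.

4 and 1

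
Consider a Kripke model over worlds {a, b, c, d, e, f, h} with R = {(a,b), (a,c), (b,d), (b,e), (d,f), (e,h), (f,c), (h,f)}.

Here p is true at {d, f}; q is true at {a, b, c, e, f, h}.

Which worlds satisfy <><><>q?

a: successors {b, c}; <><>q there: b:T, c:F. ✓
b: successors {d, e}; <><>q there: d:T, e:T. ✓
c: no successors, so <><><>q fails. ✗
d: successors {f}; <><>q there: f:F. ✗
e: successors {h}; <><>q there: h:T. ✓
f: successors {c}; <><>q there: c:F. ✗
h: successors {f}; <><>q there: f:F. ✗

{a, b, e}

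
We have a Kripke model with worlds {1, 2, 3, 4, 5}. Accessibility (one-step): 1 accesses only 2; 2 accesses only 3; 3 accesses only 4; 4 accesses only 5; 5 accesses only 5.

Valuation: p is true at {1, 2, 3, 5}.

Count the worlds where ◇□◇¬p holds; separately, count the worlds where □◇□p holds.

1 and 4

For ◇□◇¬p:
1: successors {2}; □◇¬p there: 2:T. ✓
2: successors {3}; □◇¬p there: 3:F. ✗
3: successors {4}; □◇¬p there: 4:F. ✗
4: successors {5}; □◇¬p there: 5:F. ✗
5: successors {5}; □◇¬p there: 5:F. ✗
— 1 world.
For □◇□p:
1: successors {2}; ◇□p there: 2:F. ✗
2: successors {3}; ◇□p there: 3:T. ✓
3: successors {4}; ◇□p there: 4:T. ✓
4: successors {5}; ◇□p there: 5:T. ✓
5: successors {5}; ◇□p there: 5:T. ✓
— 4 worlds.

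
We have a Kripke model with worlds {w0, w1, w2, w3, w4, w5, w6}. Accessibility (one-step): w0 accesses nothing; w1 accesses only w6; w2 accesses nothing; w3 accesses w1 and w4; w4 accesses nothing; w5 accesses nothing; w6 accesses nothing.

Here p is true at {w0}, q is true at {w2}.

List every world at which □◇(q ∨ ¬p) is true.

{w0, w2, w4, w5, w6}

w0: no successors, so □◇(q ∨ ¬p) holds vacuously. ✓
w1: successors {w6}; ◇(q ∨ ¬p) there: w6:F. ✗
w2: no successors, so □◇(q ∨ ¬p) holds vacuously. ✓
w3: successors {w1, w4}; ◇(q ∨ ¬p) there: w1:T, w4:F. ✗
w4: no successors, so □◇(q ∨ ¬p) holds vacuously. ✓
w5: no successors, so □◇(q ∨ ¬p) holds vacuously. ✓
w6: no successors, so □◇(q ∨ ¬p) holds vacuously. ✓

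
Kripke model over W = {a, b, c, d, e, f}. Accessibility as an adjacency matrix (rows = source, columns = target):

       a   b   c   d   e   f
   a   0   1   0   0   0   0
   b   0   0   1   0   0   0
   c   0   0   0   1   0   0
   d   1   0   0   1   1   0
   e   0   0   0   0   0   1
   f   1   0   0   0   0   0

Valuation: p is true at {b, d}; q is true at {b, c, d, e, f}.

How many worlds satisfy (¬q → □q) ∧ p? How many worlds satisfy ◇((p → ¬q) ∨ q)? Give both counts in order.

For (¬q → □q) ∧ p:
a: ¬q → □q is T, p is F. ✗
b: ¬q → □q is T, p is T. ✓
c: ¬q → □q is T, p is F. ✗
d: ¬q → □q is T, p is T. ✓
e: ¬q → □q is T, p is F. ✗
f: ¬q → □q is T, p is F. ✗
— 2 worlds.
For ◇((p → ¬q) ∨ q):
a: successors {b}; (p → ¬q) ∨ q there: b:T. ✓
b: successors {c}; (p → ¬q) ∨ q there: c:T. ✓
c: successors {d}; (p → ¬q) ∨ q there: d:T. ✓
d: successors {a, d, e}; (p → ¬q) ∨ q there: a:T, d:T, e:T. ✓
e: successors {f}; (p → ¬q) ∨ q there: f:T. ✓
f: successors {a}; (p → ¬q) ∨ q there: a:T. ✓
— 6 worlds.

2 and 6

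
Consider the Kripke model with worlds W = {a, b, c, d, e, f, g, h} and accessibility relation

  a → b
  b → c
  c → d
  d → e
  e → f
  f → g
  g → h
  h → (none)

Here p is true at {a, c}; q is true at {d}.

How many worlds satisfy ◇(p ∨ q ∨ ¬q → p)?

a: successors {b}; p ∨ q ∨ ¬q → p there: b:F. ✗
b: successors {c}; p ∨ q ∨ ¬q → p there: c:T. ✓
c: successors {d}; p ∨ q ∨ ¬q → p there: d:F. ✗
d: successors {e}; p ∨ q ∨ ¬q → p there: e:F. ✗
e: successors {f}; p ∨ q ∨ ¬q → p there: f:F. ✗
f: successors {g}; p ∨ q ∨ ¬q → p there: g:F. ✗
g: successors {h}; p ∨ q ∨ ¬q → p there: h:F. ✗
h: no successors, so ◇(p ∨ q ∨ ¬q → p) fails. ✗
Satisfying worlds: {b}.

1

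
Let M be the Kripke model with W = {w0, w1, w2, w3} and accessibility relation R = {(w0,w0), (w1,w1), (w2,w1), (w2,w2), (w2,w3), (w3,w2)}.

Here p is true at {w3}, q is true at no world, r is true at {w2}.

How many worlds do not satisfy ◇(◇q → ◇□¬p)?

w0: successors {w0}; ◇q → ◇□¬p there: w0:T. ✓
w1: successors {w1}; ◇q → ◇□¬p there: w1:T. ✓
w2: successors {w1, w2, w3}; ◇q → ◇□¬p there: w1:T, w2:T, w3:T. ✓
w3: successors {w2}; ◇q → ◇□¬p there: w2:T. ✓
Satisfying worlds: {w0, w1, w2, w3}.
So ◇(◇q → ◇□¬p) fails at the other 0 worlds.

0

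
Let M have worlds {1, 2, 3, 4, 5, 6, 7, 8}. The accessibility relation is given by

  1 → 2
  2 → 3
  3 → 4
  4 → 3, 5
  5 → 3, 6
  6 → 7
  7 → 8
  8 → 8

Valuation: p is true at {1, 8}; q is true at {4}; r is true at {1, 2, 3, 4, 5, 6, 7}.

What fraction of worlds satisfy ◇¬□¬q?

1: successors {2}; ¬□¬q there: 2:F. ✗
2: successors {3}; ¬□¬q there: 3:T. ✓
3: successors {4}; ¬□¬q there: 4:F. ✗
4: successors {3, 5}; ¬□¬q there: 3:T, 5:F. ✓
5: successors {3, 6}; ¬□¬q there: 3:T, 6:F. ✓
6: successors {7}; ¬□¬q there: 7:F. ✗
7: successors {8}; ¬□¬q there: 8:F. ✗
8: successors {8}; ¬□¬q there: 8:F. ✗
That's 3 of 8 worlds, so 3/8.

3/8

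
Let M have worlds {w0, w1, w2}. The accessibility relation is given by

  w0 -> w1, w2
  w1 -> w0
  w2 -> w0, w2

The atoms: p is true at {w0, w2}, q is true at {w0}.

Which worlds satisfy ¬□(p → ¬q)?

{w1, w2}

w0: □(p → ¬q) is T. ✗
w1: □(p → ¬q) is F. ✓
w2: □(p → ¬q) is F. ✓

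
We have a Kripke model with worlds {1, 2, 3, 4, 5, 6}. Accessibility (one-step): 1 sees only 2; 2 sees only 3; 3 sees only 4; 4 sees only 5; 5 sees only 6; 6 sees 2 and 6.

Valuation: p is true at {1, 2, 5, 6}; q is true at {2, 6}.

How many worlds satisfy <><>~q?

1: successors {2}; <>~q there: 2:T. ✓
2: successors {3}; <>~q there: 3:T. ✓
3: successors {4}; <>~q there: 4:T. ✓
4: successors {5}; <>~q there: 5:F. ✗
5: successors {6}; <>~q there: 6:F. ✗
6: successors {2, 6}; <>~q there: 2:T, 6:F. ✓
Satisfying worlds: {1, 2, 3, 6}.

4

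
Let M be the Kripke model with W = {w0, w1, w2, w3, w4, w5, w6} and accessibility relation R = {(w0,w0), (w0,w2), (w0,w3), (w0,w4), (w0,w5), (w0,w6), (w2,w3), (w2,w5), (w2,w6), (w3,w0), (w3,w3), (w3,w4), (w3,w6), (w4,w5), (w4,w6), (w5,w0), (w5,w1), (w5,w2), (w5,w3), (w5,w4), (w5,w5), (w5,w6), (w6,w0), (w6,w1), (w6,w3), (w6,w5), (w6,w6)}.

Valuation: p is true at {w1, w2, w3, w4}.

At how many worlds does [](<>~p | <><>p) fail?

w0: successors {w0, w2, w3, w4, w5, w6}; <>~p | <><>p there: w0:T, w2:T, w3:T, w4:T, w5:T, w6:T. ✓
w1: no successors, so [](<>~p | <><>p) holds vacuously. ✓
w2: successors {w3, w5, w6}; <>~p | <><>p there: w3:T, w5:T, w6:T. ✓
w3: successors {w0, w3, w4, w6}; <>~p | <><>p there: w0:T, w3:T, w4:T, w6:T. ✓
w4: successors {w5, w6}; <>~p | <><>p there: w5:T, w6:T. ✓
w5: successors {w0, w1, w2, w3, w4, w5, w6}; <>~p | <><>p there: w0:T, w1:F, w2:T, w3:T, w4:T, w5:T, w6:T. ✗
w6: successors {w0, w1, w3, w5, w6}; <>~p | <><>p there: w0:T, w1:F, w3:T, w5:T, w6:T. ✗
Satisfying worlds: {w0, w1, w2, w3, w4}.
So [](<>~p | <><>p) fails at the other 2 worlds.

2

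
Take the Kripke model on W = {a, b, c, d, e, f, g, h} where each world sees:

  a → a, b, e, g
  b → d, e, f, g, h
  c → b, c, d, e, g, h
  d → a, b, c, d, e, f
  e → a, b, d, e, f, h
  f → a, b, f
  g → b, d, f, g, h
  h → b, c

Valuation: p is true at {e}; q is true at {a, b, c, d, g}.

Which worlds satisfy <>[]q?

a: successors {a, b, e, g}; []q there: a:F, b:F, e:F, g:F. ✗
b: successors {d, e, f, g, h}; []q there: d:F, e:F, f:F, g:F, h:T. ✓
c: successors {b, c, d, e, g, h}; []q there: b:F, c:F, d:F, e:F, g:F, h:T. ✓
d: successors {a, b, c, d, e, f}; []q there: a:F, b:F, c:F, d:F, e:F, f:F. ✗
e: successors {a, b, d, e, f, h}; []q there: a:F, b:F, d:F, e:F, f:F, h:T. ✓
f: successors {a, b, f}; []q there: a:F, b:F, f:F. ✗
g: successors {b, d, f, g, h}; []q there: b:F, d:F, f:F, g:F, h:T. ✓
h: successors {b, c}; []q there: b:F, c:F. ✗

{b, c, e, g}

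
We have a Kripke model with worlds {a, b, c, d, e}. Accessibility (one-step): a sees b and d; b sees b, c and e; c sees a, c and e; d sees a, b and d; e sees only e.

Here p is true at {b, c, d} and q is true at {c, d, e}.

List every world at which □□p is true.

a: successors {b, d}; □p there: b:F, d:F. ✗
b: successors {b, c, e}; □p there: b:F, c:F, e:F. ✗
c: successors {a, c, e}; □p there: a:T, c:F, e:F. ✗
d: successors {a, b, d}; □p there: a:T, b:F, d:F. ✗
e: successors {e}; □p there: e:F. ✗

∅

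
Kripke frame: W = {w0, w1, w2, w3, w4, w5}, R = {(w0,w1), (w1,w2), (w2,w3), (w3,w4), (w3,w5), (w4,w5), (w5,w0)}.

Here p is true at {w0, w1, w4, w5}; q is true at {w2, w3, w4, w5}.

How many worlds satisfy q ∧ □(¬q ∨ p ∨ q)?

w0: q is F, □(¬q ∨ p ∨ q) is T. ✗
w1: q is F, □(¬q ∨ p ∨ q) is T. ✗
w2: q is T, □(¬q ∨ p ∨ q) is T. ✓
w3: q is T, □(¬q ∨ p ∨ q) is T. ✓
w4: q is T, □(¬q ∨ p ∨ q) is T. ✓
w5: q is T, □(¬q ∨ p ∨ q) is T. ✓
Satisfying worlds: {w2, w3, w4, w5}.

4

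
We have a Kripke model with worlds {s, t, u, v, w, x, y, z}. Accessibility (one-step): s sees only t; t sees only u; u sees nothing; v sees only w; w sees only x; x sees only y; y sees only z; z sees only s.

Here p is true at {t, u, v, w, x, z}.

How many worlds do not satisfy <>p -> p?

s: <>p is T, p is F. ✗
t: <>p is T, p is T. ✓
u: <>p is F, p is T. ✓
v: <>p is T, p is T. ✓
w: <>p is T, p is T. ✓
x: <>p is F, p is T. ✓
y: <>p is T, p is F. ✗
z: <>p is F, p is T. ✓
Satisfying worlds: {t, u, v, w, x, z}.
So <>p -> p fails at the other 2 worlds.

2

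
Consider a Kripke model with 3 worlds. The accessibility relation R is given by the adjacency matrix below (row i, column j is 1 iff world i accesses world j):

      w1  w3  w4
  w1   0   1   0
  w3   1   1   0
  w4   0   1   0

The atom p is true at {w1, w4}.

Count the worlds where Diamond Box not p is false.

w1: successors {w3}; Box not p there: w3:F. ✗
w3: successors {w1, w3}; Box not p there: w1:T, w3:F. ✓
w4: successors {w3}; Box not p there: w3:F. ✗
Satisfying worlds: {w3}.
So Diamond Box not p fails at the other 2 worlds.

2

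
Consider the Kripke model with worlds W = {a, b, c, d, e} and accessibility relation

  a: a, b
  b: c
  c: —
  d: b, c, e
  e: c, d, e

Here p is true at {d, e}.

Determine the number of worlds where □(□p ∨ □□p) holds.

a: successors {a, b}; □p ∨ □□p there: a:F, b:T. ✗
b: successors {c}; □p ∨ □□p there: c:T. ✓
c: no successors, so □(□p ∨ □□p) holds vacuously. ✓
d: successors {b, c, e}; □p ∨ □□p there: b:T, c:T, e:F. ✗
e: successors {c, d, e}; □p ∨ □□p there: c:T, d:F, e:F. ✗
Satisfying worlds: {b, c}.

2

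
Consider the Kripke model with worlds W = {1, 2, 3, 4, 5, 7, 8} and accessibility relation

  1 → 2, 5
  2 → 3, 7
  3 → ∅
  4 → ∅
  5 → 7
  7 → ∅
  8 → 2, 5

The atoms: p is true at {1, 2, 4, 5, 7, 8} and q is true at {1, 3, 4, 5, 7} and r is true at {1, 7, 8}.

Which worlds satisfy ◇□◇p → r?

1: ◇□◇p is F, r is T. ✓
2: ◇□◇p is T, r is F. ✗
3: ◇□◇p is F, r is F. ✓
4: ◇□◇p is F, r is F. ✓
5: ◇□◇p is T, r is F. ✗
7: ◇□◇p is F, r is T. ✓
8: ◇□◇p is F, r is T. ✓

{1, 3, 4, 7, 8}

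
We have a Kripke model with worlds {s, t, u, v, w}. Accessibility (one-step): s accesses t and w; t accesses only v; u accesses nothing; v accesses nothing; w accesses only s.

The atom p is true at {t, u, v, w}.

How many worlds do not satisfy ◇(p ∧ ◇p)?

s: successors {t, w}; p ∧ ◇p there: t:T, w:F. ✓
t: successors {v}; p ∧ ◇p there: v:F. ✗
u: no successors, so ◇(p ∧ ◇p) fails. ✗
v: no successors, so ◇(p ∧ ◇p) fails. ✗
w: successors {s}; p ∧ ◇p there: s:F. ✗
Satisfying worlds: {s}.
So ◇(p ∧ ◇p) fails at the other 4 worlds.

4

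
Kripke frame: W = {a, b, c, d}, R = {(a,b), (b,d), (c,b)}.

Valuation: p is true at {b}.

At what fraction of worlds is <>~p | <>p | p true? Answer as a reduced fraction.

3/4

a: <>~p is F, <>p | p is T. ✓
b: <>~p is T, <>p | p is T. ✓
c: <>~p is F, <>p | p is T. ✓
d: <>~p is F, <>p | p is F. ✗
That's 3 of 4 worlds, so 3/4.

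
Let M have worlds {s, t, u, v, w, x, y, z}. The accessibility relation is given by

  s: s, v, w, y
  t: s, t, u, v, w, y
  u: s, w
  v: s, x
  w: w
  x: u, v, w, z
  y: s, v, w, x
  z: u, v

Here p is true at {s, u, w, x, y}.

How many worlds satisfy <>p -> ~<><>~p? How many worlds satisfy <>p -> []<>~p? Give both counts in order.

2 and 1

For <>p -> ~<><>~p:
s: <>p is T, ~<><>~p is F. ✗
t: <>p is T, ~<><>~p is F. ✗
u: <>p is T, ~<><>~p is F. ✗
v: <>p is T, ~<><>~p is F. ✗
w: <>p is T, ~<><>~p is T. ✓
x: <>p is T, ~<><>~p is F. ✗
y: <>p is T, ~<><>~p is F. ✗
z: <>p is T, ~<><>~p is T. ✓
— 2 worlds.
For <>p -> []<>~p:
s: <>p is T, []<>~p is F. ✗
t: <>p is T, []<>~p is F. ✗
u: <>p is T, []<>~p is F. ✗
v: <>p is T, []<>~p is T. ✓
w: <>p is T, []<>~p is F. ✗
x: <>p is T, []<>~p is F. ✗
y: <>p is T, []<>~p is F. ✗
z: <>p is T, []<>~p is F. ✗
— 1 world.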